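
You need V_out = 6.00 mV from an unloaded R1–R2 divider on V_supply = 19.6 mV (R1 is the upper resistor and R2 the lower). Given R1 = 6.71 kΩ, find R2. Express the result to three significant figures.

R2 ≈ 2.96 kΩ

Required fraction k = V_out/V_supply = 0.3061.
R2 = R1 · 0.3061/(1 − 0.3061) = 2.960 kΩ.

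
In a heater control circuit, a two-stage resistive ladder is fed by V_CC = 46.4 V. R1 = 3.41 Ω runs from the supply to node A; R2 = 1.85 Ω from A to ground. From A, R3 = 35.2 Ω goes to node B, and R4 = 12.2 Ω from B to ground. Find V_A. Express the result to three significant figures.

The second stage (R3 + R4 = 47.40 Ω) loads node A in parallel with R2.
Effective lower resistance at A: R2 ‖ 47.40 = 1.781 Ω.
So V_A = 46.4 × 0.3430 = 15.92 V.

V_A ≈ 15.9 V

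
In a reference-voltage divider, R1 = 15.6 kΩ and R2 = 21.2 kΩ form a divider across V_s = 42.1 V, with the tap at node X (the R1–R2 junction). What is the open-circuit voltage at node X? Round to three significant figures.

V_th ≈ 24.3 V

Open-circuit (no load on X): V_th = V_s · R2/(R1 + R2) = 42.1 × 21.2/(15.60 + 21.2) = 24.25 V.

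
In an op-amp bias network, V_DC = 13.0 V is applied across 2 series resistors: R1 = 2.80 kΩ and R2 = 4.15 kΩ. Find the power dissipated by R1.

P ≈ 9.80 mW

Series current I = V_DC/ΣR = 13.0/6.950 = 1.871 mA.
P(R1) = I²·R1 = (1.871)² × 2.80 = 9.797 mW.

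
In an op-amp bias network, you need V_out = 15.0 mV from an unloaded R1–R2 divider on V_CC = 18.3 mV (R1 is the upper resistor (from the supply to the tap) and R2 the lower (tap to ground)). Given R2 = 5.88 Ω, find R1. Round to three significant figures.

The divider ratio is R2/(R1+R2) = 15.0/18.3 = 0.8197.
R1 = R2·(1/k − 1) = 5.88 × 0.2200 = 1.294 Ω.

R1 ≈ 1.29 Ω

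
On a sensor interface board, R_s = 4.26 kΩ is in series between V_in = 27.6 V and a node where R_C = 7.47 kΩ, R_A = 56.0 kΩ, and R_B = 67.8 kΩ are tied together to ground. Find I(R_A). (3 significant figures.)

I ≈ 0.288 mA

Equivalent of the parallel group: R_p = 6.007 kΩ.
V_A by voltage divider: V_A = 27.6 × 6.007/(4.26 + 6.007) = 16.15 V.
Branch current I = V_A/R_A = 16.15/56.0 = 0.2884 mA.
(Check via current divider: I_total = 2.688 mA; share G_k/ΣG = 0.1073 → same result.)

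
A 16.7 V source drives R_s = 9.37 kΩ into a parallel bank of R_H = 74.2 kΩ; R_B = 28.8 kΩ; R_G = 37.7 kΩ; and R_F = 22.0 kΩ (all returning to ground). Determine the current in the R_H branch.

Equivalent of the parallel group: R_p = 8.321 kΩ.
V_A = 16.7 × 8.321/17.69 = 7.855 V.
Branch current I = V_A/R_H = 7.855/74.2 = 0.1059 mA.
(Equivalently: I_total = 0.9440 mA, then current-divider fraction G_k/ΣG = 0.1121.)

I ≈ 0.106 mA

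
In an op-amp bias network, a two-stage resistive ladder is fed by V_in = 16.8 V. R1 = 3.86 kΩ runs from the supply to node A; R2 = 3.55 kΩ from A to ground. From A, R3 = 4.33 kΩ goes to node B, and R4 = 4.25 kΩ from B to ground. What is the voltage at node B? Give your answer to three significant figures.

Node A sees R2 in parallel with the series input of stage 2, R3 + R4 = 8.580 kΩ.
R2 ‖ (R3+R4) = 2.511 kΩ.
First divider: V_A = V_in · 2.511/(3.86 + 2.511) = 6.621 V.
Stage 2 is unloaded, so V_B = V_A · R4/(R3+R4) = 6.621 × 4.25/8.580 = 3.280 V.

V_B ≈ 3.28 V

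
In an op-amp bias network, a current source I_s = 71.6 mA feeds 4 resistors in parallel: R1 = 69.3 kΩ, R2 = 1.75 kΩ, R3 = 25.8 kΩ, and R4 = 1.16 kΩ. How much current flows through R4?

ΣG = 1/69.3 + 1/1.75 + 1/25.8 + 1/1.16 = 1.487.
R4 takes the fraction G_k/ΣG = 0.8621/1.487 = 0.5799, so I = 71.6 × 0.5799 = 41.52 mA.

I ≈ 41.5 mA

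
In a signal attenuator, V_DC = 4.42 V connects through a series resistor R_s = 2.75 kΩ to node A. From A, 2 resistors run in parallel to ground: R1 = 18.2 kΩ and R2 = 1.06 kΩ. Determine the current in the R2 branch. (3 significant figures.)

I ≈ 1.11 mA

Parallel bank: R_p = 1/(1/18.2 + 1/1.06) = 1.002 kΩ.
V_A by voltage divider: V_A = 4.42 × 1.002/(2.75 + 1.002) = 1.180 V.
I(R2) = V_A / R2 = 1.180/1.06 = 1.113 mA.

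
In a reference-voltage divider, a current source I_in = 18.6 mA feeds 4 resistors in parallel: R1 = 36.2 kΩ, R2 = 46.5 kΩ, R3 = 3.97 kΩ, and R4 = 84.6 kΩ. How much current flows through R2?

I ≈ 1.28 mA

ΣG = 1/36.2 + 1/46.5 + 1/3.97 + 1/84.6 = 0.3128.
Current divider: I(R2) = I_in · G_k/ΣG = 18.6 × (0.02151/0.3128) = 18.6 × 0.06874 = 1.279 mA.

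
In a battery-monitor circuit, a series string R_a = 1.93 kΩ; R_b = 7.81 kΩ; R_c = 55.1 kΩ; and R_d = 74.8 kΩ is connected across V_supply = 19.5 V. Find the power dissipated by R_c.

The common current is I = 19.5/139.6 = 0.1396 mA.
P(R_c) = I²·R_c = (0.1396)² × 55.1 = 1.074 mW.

P ≈ 1.07 mW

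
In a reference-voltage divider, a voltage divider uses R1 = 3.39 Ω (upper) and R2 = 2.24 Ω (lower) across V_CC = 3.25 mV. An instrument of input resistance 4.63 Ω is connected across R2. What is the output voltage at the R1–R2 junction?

The load sits in parallel with R2, giving an effective lower resistance R2' = R2·R_L/(R2+R_L) = 1.510 Ω.
Then V_out = V_CC · R2'/(R1 + R2') = 3.25 × 1.510/4.900 = 1.001 mV.
(Unloaded it would be 1.29 mV; the load pulls it down.)

V_out ≈ 1.00 mV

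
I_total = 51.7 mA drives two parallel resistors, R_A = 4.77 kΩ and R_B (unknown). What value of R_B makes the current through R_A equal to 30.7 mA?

R_B ≈ 6.97 kΩ

Two-branch current divider: I_A = I_total · R_B/(R_A + R_B).
30.7/51.7 = R_B/(R_A + R_B) → R_B = R_A · (0.5938)/(1 − 0.5938) = 4.77 × 1.462 = 6.973 kΩ.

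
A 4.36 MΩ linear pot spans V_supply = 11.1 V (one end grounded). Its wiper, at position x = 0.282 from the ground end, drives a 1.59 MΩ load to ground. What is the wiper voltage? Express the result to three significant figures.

V_out ≈ 2.01 V

The pot divides into 3.130 MΩ above the wiper and 1.230 MΩ below.
(x·R_p) ‖ R_L = 0.6934 MΩ.
V_out = 11.1 × 0.6934/(3.130 + 0.6934) = 2.013 V.
(Unloaded: V_out = x·V_supply = 3.13 V.)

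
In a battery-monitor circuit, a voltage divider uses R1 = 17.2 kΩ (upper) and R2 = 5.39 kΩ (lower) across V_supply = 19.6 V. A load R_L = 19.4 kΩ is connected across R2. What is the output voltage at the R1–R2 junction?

V_out ≈ 3.86 V

R2 ‖ R_L = (5.39 × 19.4)/(5.39 + 19.4) = 4.218 kΩ.
Now apply the divider: V_out = 19.6 × 0.1969 = 3.860 V.
(Unloaded it would be 4.68 V; the load pulls it down.)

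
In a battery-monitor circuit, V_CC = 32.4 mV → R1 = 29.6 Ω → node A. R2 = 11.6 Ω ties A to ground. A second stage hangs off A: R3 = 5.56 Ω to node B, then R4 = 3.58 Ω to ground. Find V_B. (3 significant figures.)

Looking into the second stage from A: R3 + R4 = 9.140 Ω appears in parallel with R2.
Effective lower resistance at A: R2 ‖ 9.140 = 5.112 Ω.
First divider: V_A = V_CC · 5.112/(29.6 + 5.112) = 4.772 mV.
Stage 2 is unloaded, so V_B = V_A · R4/(R3+R4) = 4.772 × 3.58/9.140 = 1.869 mV.

V_B ≈ 1.87 mV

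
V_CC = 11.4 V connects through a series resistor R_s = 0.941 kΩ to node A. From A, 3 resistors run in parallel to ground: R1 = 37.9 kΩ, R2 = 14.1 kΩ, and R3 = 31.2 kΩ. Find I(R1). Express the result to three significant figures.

Equivalent of the parallel group: R_p = 7.730 kΩ.
Node voltage V_A = V_CC · R_p/(R_s + R_p) = 11.4 × 0.8915 = 10.16 V.
Branch current I = V_A/R1 = 10.16/37.9 = 0.2682 mA.

I ≈ 0.268 mA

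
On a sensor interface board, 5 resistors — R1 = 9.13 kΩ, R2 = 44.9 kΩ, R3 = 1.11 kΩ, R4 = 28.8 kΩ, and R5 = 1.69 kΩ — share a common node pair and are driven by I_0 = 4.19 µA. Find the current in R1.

ΣG = 1/9.13 + 1/44.9 + 1/1.11 + 1/28.8 + 1/1.69 = 1.659.
R1 takes the fraction G_k/ΣG = 0.1095/1.659 = 0.06602, so I = 4.19 × 0.06602 = 0.2766 µA.

I ≈ 0.277 µA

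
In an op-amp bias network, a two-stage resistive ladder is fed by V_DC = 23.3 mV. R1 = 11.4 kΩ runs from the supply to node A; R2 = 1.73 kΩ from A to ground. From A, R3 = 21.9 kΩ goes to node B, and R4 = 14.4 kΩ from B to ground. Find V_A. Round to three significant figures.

V_A ≈ 2.95 mV

Node A sees R2 in parallel with the series input of stage 2, R3 + R4 = 36.30 kΩ.
R2 ‖ (R3+R4) = 1.651 kΩ.
So V_A = 23.3 × 0.1265 = 2.948 mV.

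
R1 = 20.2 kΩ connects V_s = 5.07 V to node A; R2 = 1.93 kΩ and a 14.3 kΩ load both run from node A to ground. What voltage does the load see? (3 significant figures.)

V_out ≈ 0.394 V

The load sits in parallel with R2, giving an effective lower resistance R2' = R2·R_L/(R2+R_L) = 1.700 kΩ.
Then V_out = V_s · R2'/(R1 + R2') = 5.07 × 1.700/21.90 = 0.3937 V.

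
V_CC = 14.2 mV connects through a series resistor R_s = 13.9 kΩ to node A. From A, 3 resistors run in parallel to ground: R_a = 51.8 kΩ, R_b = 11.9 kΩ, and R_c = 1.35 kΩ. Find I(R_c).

Combine the parallel branches: R_p = (1/51.8 + 1/11.9 + 1/1.35)⁻¹ = 1.185 kΩ.
V_A = 14.2 × 1.185/15.08 = 1.115 mV.
Branch current I = V_A/R_c = 1.115/1.35 = 0.8261 µA.
(Equivalently: I_total = 0.9413 µA, then current-divider fraction G_k/ΣG = 0.8776.)

I ≈ 0.826 µA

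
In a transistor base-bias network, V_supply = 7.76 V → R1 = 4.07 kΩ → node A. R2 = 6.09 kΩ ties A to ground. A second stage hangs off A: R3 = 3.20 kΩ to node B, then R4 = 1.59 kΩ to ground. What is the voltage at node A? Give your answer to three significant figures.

Looking into the second stage from A: R3 + R4 = 4.790 kΩ appears in parallel with R2.
R2 ‖ (R3+R4) = 2.681 kΩ.
V_A = 7.76 × 2.681/(4.07 + 2.681) = 3.082 V.

V_A ≈ 3.08 V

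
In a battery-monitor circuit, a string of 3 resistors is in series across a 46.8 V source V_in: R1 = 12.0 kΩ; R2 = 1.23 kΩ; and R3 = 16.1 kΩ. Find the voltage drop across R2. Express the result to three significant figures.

Total series resistance ΣR = 12.0 + 1.23 + 16.1 = 29.33 kΩ.
By the voltage-divider rule, V = 46.8 × 1.230/29.33 = 1.963 V.

V ≈ 1.96 V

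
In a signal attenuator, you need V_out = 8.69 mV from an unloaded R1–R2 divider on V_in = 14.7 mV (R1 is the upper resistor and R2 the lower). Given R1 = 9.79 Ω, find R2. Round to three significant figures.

R2 ≈ 14.2 Ω

V_out/V_in = R2/(R1+R2) = 0.5912.
Rearranging, R2 = R1·k/(1−k) = 9.79 × 1.446 = 14.16 Ω.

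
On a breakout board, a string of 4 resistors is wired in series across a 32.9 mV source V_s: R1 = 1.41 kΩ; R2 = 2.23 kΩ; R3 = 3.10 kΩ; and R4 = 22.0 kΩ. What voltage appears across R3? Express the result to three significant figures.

V ≈ 3.55 mV

Total series resistance ΣR = 1.41 + 2.23 + 3.10 + 22.0 = 28.74 kΩ.
Voltage divider: V = V_s · (3.100 / 28.74) = 32.9 × 0.1079 = 3.549 mV.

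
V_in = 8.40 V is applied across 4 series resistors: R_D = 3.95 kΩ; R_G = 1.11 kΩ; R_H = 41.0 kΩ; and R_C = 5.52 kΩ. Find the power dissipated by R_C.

ΣR = 51.58 kΩ → I = 8.40/51.58 = 0.1629 mA.
P(R_C) = I²·R_C = (0.1629)² × 5.52 = 0.1464 mW.

P ≈ 0.146 mW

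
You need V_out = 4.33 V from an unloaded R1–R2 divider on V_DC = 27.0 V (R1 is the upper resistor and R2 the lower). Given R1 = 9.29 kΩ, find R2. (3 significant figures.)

V_out/V_DC = R2/(R1+R2) = 0.1604.
So R2 = R1 · V_out/(V_DC − V_out) = 9.29 × 4.33/(27.0 − 4.33) = 9.29 × 0.1910 = 1.774 kΩ.

R2 ≈ 1.77 kΩ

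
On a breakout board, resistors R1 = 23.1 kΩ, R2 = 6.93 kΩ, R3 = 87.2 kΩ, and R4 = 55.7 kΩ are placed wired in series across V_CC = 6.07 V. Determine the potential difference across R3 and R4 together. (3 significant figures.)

V ≈ 5.02 V

Series total: ΣR = 23.1 + 6.93 + 87.2 + 55.7 = 172.9 kΩ.
R_{R3..R4} = 87.2 + 55.7 = 142.9 kΩ.
By the voltage-divider rule, V = 6.07 × 142.9/172.9 = 5.016 V.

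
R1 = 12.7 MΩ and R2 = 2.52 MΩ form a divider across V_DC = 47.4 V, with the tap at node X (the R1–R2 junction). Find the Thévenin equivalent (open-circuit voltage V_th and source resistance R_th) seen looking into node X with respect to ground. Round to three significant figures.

V_th ≈ 7.85 V, R_th ≈ 2.10 MΩ

With X open, the divider is unloaded: V_th = 47.4 × 2.52/15.22 = 7.848 V.
With V_DC suppressed (replaced by a short), R_th = R1 ‖ R2 = (12.70 × 2.52)/(12.70 + 2.52) = 2.103 MΩ.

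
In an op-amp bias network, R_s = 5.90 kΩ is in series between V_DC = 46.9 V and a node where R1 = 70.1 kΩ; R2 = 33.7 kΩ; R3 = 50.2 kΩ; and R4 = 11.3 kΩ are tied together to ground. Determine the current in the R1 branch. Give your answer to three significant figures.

I ≈ 0.352 mA

Equivalent of the parallel group: R_p = 6.564 kΩ.
V_A by voltage divider: V_A = 46.9 × 6.564/(5.90 + 6.564) = 24.70 V.
Branch current I = V_A/R1 = 24.70/70.1 = 0.3523 mA.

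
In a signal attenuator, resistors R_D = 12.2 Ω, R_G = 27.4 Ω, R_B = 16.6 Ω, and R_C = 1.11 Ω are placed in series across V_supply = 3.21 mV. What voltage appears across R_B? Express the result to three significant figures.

V ≈ 0.930 mV

Total series resistance ΣR = 12.2 + 27.4 + 16.6 + 1.11 = 57.31 Ω.
V = V_supply · R/ΣR = 3.21 × 0.2897 = 0.9298 mV.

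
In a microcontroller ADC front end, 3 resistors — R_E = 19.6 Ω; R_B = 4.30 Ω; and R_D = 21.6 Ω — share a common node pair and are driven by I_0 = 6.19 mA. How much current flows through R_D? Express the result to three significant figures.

I ≈ 0.869 mA

Conductances: ΣG = 1/19.6 + 1/4.30 + 1/21.6 = 0.3299 (1/Ω).
By the current-divider rule, I = I_0 · G_k/ΣG = 6.19 × 0.1403 = 0.8687 mA.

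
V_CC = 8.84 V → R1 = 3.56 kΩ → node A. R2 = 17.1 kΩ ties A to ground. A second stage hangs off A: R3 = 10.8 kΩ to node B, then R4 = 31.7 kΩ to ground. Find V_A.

Node A sees R2 in parallel with the series input of stage 2, R3 + R4 = 42.50 kΩ.
R2 ‖ (R3+R4) = 12.19 kΩ.
First divider: V_A = V_CC · 12.19/(3.56 + 12.19) = 6.842 V.

V_A ≈ 6.84 V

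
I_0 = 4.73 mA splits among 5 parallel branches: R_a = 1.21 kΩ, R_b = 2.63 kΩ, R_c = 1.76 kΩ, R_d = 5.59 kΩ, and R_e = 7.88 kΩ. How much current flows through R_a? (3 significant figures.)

Conductances: ΣG = 1/1.21 + 1/2.63 + 1/1.76 + 1/5.59 + 1/7.88 = 2.081 (1/kΩ).
R_a takes the fraction G_k/ΣG = 0.8264/2.081 = 0.3972, so I = 4.73 × 0.3972 = 1.879 mA.

I ≈ 1.88 mA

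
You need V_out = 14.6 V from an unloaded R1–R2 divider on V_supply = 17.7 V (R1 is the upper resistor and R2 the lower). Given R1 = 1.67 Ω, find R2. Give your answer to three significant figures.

Required fraction k = V_out/V_supply = 0.8249.
R2 = R1 · 0.8249/(1 − 0.8249) = 7.865 Ω.

R2 ≈ 7.87 Ω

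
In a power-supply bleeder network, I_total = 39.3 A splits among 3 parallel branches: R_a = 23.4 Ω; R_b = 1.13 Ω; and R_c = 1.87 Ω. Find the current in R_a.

Total conductance ΣG = 1/23.4 + 1/1.13 + 1/1.87 = 1.462 (units of 1/Ω).
Current divider: I(R_a) = I_total · G_k/ΣG = 39.3 × (0.04274/1.462) = 39.3 × 0.02922 = 1.148 A.

I ≈ 1.15 A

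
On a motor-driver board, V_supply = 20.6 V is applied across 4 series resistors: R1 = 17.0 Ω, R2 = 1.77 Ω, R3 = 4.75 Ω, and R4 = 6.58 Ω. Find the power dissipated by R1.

P ≈ 7.96 W

Series current I = V_supply/ΣR = 20.6/30.10 = 0.6844 A.
V(R1) = I·R = 11.63 V; P = V·I = 11.63 × 0.6844 = 7.963 W.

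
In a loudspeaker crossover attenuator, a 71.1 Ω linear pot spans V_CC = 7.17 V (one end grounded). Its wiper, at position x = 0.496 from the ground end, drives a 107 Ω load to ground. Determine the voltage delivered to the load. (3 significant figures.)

V_out ≈ 3.05 V

Lower segment x·R_p = 35.27 Ω; upper segment (1−x)·R_p = 35.83 Ω.
(x·R_p) ‖ R_L = 26.52 Ω.
V_out = 7.17 × 26.52/(35.83 + 26.52) = 3.050 V.
(Unloaded: V_out = x·V_CC = 3.56 V.)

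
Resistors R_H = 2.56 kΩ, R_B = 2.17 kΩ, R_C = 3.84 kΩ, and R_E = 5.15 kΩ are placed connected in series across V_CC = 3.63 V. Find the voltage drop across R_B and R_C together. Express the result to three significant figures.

V ≈ 1.59 V

ΣR = 2.56 + 2.17 + 3.84 + 5.15 = 13.72 kΩ.
R_{R_B..R_C} = 2.17 + 3.84 = 6.010 kΩ.
By the voltage-divider rule, V = 3.63 × 6.010/13.72 = 1.590 V.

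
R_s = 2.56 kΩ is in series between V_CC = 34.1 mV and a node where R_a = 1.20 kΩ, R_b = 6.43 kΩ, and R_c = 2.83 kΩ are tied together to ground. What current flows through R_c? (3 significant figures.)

I ≈ 2.72 µA

Equivalent of the parallel group: R_p = 0.7450 kΩ.
V_A by voltage divider: V_A = 34.1 × 0.7450/(2.56 + 0.7450) = 7.687 mV.
Branch current I = V_A/R_c = 7.687/2.83 = 2.716 µA.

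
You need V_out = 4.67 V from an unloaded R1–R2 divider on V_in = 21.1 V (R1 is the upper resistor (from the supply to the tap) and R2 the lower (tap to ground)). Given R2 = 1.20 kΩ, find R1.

Required fraction k = V_out/V_in = 0.2213.
Rearranging, R1 = R2·(1−k)/k = 1.20 × 3.518 = 4.222 kΩ.

R1 ≈ 4.22 kΩ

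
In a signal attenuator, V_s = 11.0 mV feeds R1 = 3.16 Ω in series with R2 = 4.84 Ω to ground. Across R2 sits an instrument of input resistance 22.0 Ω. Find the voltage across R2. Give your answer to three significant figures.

V_out ≈ 6.12 mV

The load sits in parallel with R2, giving an effective lower resistance R2' = R2·R_L/(R2+R_L) = 3.967 Ω.
Now apply the divider: V_out = 11.0 × 0.5566 = 6.123 mV.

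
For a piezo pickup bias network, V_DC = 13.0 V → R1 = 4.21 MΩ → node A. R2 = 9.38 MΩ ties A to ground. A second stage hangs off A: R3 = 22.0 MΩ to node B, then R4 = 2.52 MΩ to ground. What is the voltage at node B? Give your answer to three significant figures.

Node A sees R2 in parallel with the series input of stage 2, R3 + R4 = 24.52 MΩ.
R2 ‖ (R3+R4) = 6.785 MΩ.
So V_A = 13.0 × 0.6171 = 8.022 V.
Stage 2 is unloaded, so V_B = V_A · R4/(R3+R4) = 8.022 × 2.52/24.52 = 0.8245 V.

V_B ≈ 0.824 V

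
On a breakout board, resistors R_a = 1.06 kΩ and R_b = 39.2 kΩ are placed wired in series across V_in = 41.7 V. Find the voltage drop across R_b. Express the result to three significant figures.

Series total: ΣR = 1.06 + 39.2 = 40.26 kΩ.
V = V_in · R/ΣR = 41.7 × 0.9737 = 40.60 V.

V ≈ 40.6 V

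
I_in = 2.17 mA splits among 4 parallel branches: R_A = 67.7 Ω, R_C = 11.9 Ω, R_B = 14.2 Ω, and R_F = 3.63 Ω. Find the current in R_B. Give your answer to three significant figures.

I ≈ 0.344 mA

ΣG = 1/67.7 + 1/11.9 + 1/14.2 + 1/3.63 = 0.4447.
R_B takes the fraction G_k/ΣG = 0.07042/0.4447 = 0.1584, so I = 2.17 × 0.1584 = 0.3436 mA.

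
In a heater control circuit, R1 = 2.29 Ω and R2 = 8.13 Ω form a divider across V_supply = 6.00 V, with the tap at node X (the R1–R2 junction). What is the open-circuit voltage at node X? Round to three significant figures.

V_th ≈ 4.68 V

With X open, the divider is unloaded: V_th = 6.00 × 8.13/10.42 = 4.681 V.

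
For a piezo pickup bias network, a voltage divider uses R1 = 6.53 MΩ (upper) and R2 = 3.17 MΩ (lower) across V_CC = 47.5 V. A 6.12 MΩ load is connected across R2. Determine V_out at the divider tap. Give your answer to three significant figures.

First combine the lower leg with the load: R2 ‖ R_L = 2.088 MΩ.
Voltage divider with the loaded lower leg: V_out = 47.5 × 2.088/(6.53 + 2.088) = 47.5 × 0.2423 = 11.51 V.

V_out ≈ 11.5 V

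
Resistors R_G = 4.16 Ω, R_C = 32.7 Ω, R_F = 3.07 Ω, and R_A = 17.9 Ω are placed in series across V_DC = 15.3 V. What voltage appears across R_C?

V ≈ 8.65 V

Series total: ΣR = 4.16 + 32.7 + 3.07 + 17.9 = 57.83 Ω.
Voltage divider: V = V_DC · (32.70 / 57.83) = 15.3 × 0.5655 = 8.651 V.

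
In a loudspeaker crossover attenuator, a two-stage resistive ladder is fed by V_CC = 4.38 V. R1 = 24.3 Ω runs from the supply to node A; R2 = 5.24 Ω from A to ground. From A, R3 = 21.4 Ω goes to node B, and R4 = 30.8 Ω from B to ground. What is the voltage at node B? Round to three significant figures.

Node A sees R2 in parallel with the series input of stage 2, R3 + R4 = 52.20 Ω.
R2 ‖ (R3+R4) = 4.762 Ω.
V_A = 4.38 × 4.762/(24.3 + 4.762) = 0.7177 V.
V_B = V_A × 0.5900 = 0.4235 V.

V_B ≈ 0.423 V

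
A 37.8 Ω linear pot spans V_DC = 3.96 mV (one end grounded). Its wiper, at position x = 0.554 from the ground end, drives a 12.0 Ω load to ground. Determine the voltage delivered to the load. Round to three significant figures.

V_out ≈ 1.23 mV

Lower segment x·R_p = 20.94 Ω; upper segment (1−x)·R_p = 16.86 Ω.
Lower segment in parallel with the load: 20.94 ‖ 12.0 = 7.629 Ω.
Loaded-divider output: V_out = 3.96 × 0.3115 = 1.234 mV.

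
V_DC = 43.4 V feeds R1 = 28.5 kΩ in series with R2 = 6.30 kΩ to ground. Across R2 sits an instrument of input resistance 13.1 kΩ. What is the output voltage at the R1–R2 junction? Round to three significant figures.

V_out ≈ 5.64 V

First combine the lower leg with the load: R2 ‖ R_L = 4.254 kΩ.
Then V_out = V_DC · R2'/(R1 + R2') = 43.4 × 4.254/32.75 = 5.637 V.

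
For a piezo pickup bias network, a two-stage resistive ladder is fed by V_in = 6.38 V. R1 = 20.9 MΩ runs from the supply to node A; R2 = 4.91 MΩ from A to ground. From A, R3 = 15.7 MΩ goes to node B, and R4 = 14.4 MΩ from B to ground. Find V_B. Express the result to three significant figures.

Node A sees R2 in parallel with the series input of stage 2, R3 + R4 = 30.10 MΩ.
R2 ‖ (R3+R4) = 4.221 MΩ.
So V_A = 6.38 × 0.1680 = 1.072 V.
Stage 2 is unloaded, so V_B = V_A · R4/(R3+R4) = 1.072 × 14.4/30.10 = 0.5129 V.

V_B ≈ 0.513 V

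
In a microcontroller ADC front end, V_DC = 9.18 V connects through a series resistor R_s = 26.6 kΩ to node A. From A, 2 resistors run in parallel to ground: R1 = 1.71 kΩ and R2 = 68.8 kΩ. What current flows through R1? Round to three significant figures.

I ≈ 0.317 mA

Combine the parallel branches: R_p = (1/1.71 + 1/68.8)⁻¹ = 1.669 kΩ.
V_A = 9.18 × 1.669/28.27 = 0.5418 V.
I(R1) = V_A / R1 = 0.5418/1.71 = 0.3169 mA.
(Equivalently: I_total = 0.3247 mA, then current-divider fraction G_k/ΣG = 0.9757.)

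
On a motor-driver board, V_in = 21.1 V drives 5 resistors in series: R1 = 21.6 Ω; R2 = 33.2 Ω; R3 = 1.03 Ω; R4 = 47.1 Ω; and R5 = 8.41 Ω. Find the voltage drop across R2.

Total series resistance ΣR = 21.6 + 33.2 + 1.03 + 47.1 + 8.41 = 111.3 Ω.
By the voltage-divider rule, V = 21.1 × 33.20/111.3 = 6.292 V.

V ≈ 6.29 V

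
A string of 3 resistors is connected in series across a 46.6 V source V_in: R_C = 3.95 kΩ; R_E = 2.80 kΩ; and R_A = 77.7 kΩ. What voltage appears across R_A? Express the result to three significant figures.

Series total: ΣR = 3.95 + 2.80 + 77.7 = 84.45 kΩ.
V = V_in · R/ΣR = 46.6 × 0.9201 = 42.88 V.

V ≈ 42.9 V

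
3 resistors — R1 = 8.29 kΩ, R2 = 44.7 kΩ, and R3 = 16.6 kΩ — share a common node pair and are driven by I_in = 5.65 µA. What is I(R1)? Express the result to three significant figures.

Total conductance ΣG = 1/8.29 + 1/44.7 + 1/16.6 = 0.2032 (units of 1/kΩ).
R1 takes the fraction G_k/ΣG = 0.1206/0.2032 = 0.5935, so I = 5.65 × 0.5935 = 3.353 µA.

I ≈ 3.35 µA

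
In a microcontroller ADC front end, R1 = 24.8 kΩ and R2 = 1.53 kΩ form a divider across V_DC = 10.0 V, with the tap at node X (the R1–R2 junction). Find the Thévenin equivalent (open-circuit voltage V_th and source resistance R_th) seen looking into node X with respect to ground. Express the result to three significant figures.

With X open, the divider is unloaded: V_th = 10.0 × 1.53/26.33 = 0.5811 V.
Zeroing V_DC shorts the top of R1 to ground, so R_th = R1 ‖ R2 = 1.441 kΩ.

V_th ≈ 0.581 V, R_th ≈ 1.44 kΩ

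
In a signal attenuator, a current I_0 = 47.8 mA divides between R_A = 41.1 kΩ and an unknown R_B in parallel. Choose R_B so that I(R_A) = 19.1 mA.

R_B ≈ 27.4 kΩ

The fraction through R_A equals R_B/(R_A+R_B).
19.1/47.8 = R_B/(R_A + R_B) → R_B = R_A · (0.3996)/(1 − 0.3996) = 41.1 × 0.6655 = 27.35 kΩ.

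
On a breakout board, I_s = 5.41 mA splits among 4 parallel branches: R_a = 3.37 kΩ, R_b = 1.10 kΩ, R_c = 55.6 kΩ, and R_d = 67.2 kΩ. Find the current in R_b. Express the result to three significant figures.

I ≈ 3.97 mA

ΣG = 1/3.37 + 1/1.10 + 1/55.6 + 1/67.2 = 1.239.
By the current-divider rule, I = I_s · G_k/ΣG = 5.41 × 0.7339 = 3.970 mA.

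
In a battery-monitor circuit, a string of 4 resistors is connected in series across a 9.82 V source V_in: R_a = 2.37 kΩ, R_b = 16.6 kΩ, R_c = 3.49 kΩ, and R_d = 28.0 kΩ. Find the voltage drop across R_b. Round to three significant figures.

V ≈ 3.23 V

ΣR = 2.37 + 16.6 + 3.49 + 28.0 = 50.46 kΩ.
Voltage divider: V = V_in · (16.60 / 50.46) = 9.82 × 0.3290 = 3.231 V.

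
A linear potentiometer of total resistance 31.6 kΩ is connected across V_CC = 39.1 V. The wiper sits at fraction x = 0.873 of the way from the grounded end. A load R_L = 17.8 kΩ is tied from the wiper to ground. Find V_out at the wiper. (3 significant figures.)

The pot divides into 4.013 kΩ above the wiper and 27.59 kΩ below.
Lower segment in parallel with the load: 27.59 ‖ 17.8 = 10.82 kΩ.
Loaded-divider output: V_out = 39.1 × 0.7294 = 28.52 V.

V_out ≈ 28.5 V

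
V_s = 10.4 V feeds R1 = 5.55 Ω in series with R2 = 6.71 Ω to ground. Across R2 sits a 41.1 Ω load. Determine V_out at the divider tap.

V_out ≈ 5.30 V

First combine the lower leg with the load: R2 ‖ R_L = 5.768 Ω.
Now apply the divider: V_out = 10.4 × 0.5096 = 5.300 V.
(Unloaded it would be 5.69 V; the load pulls it down.)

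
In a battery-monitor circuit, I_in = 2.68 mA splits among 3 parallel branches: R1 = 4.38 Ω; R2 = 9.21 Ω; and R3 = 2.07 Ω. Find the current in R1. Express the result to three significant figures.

Conductances: ΣG = 1/4.38 + 1/9.21 + 1/2.07 = 0.8200 (1/Ω).
By the current-divider rule, I = I_in · G_k/ΣG = 2.68 × 0.2784 = 0.7462 mA.

I ≈ 0.746 mA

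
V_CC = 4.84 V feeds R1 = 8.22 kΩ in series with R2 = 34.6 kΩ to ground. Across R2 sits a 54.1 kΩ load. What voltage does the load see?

First combine the lower leg with the load: R2 ‖ R_L = 21.10 kΩ.
Then V_out = V_CC · R2'/(R1 + R2') = 4.84 × 21.10/29.32 = 3.483 V.

V_out ≈ 3.48 V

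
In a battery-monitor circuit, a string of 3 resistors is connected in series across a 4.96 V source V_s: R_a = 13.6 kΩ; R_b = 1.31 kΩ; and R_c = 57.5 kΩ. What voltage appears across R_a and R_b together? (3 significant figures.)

Total series resistance ΣR = 13.6 + 1.31 + 57.5 = 72.41 kΩ.
R_{R_a..R_b} = 13.6 + 1.31 = 14.91 kΩ.
By the voltage-divider rule, V = 4.96 × 14.91/72.41 = 1.021 V.

V ≈ 1.02 V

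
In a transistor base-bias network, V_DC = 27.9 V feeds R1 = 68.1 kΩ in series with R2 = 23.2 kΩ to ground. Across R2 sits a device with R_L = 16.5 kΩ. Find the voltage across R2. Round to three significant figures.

V_out ≈ 3.46 V

The load sits in parallel with R2, giving an effective lower resistance R2' = R2·R_L/(R2+R_L) = 9.642 kΩ.
Now apply the divider: V_out = 27.9 × 0.1240 = 3.460 V.
(Unloaded it would be 7.09 V; the load pulls it down.)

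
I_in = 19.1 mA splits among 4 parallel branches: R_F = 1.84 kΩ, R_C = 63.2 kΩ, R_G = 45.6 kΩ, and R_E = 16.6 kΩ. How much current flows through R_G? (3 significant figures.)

Conductances: ΣG = 1/1.84 + 1/63.2 + 1/45.6 + 1/16.6 = 0.6415 (1/kΩ).
Current divider: I(R_G) = I_in · G_k/ΣG = 19.1 × (0.02193/0.6415) = 19.1 × 0.03419 = 0.6530 mA.

I ≈ 0.653 mA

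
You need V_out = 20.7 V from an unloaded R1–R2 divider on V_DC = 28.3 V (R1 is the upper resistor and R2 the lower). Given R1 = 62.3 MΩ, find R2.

The divider ratio is R2/(R1+R2) = 20.7/28.3 = 0.7314.
Rearranging, R2 = R1·k/(1−k) = 62.3 × 2.724 = 169.7 MΩ.

R2 ≈ 170 MΩ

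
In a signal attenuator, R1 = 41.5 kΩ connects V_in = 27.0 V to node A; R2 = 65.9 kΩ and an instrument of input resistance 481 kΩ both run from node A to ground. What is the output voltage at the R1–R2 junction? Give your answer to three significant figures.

First combine the lower leg with the load: R2 ‖ R_L = 57.96 kΩ.
Then V_out = V_in · R2'/(R1 + R2') = 27.0 × 57.96/99.46 = 15.73 V.
(Unloaded it would be 16.6 V; the load pulls it down.)

V_out ≈ 15.7 V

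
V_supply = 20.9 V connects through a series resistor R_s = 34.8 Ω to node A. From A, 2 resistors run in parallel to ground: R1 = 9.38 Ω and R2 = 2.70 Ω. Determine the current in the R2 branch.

Parallel bank: R_p = 1/(1/9.38 + 1/2.70) = 2.097 Ω.
V_A by voltage divider: V_A = 20.9 × 2.097/(34.8 + 2.097) = 1.188 V.
I(R2) = V_A / R2 = 1.188/2.70 = 0.4398 A.

I ≈ 0.440 A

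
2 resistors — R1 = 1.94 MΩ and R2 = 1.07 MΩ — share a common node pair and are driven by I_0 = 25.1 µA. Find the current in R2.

I ≈ 16.2 µA

Two-branch current divider: I_k = I_0 · R_other/(R_1 + R_2).
I(R2) = 25.1 × 1.94/(1.94 + 1.07) = 25.1 × 0.6445 = 16.18 µA.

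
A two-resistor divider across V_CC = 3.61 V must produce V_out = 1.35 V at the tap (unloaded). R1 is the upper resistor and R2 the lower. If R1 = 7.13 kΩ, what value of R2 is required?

V_out/V_CC = R2/(R1+R2) = 0.3740.
Rearranging, R2 = R1·k/(1−k) = 7.13 × 0.5973 = 4.259 kΩ.

R2 ≈ 4.26 kΩ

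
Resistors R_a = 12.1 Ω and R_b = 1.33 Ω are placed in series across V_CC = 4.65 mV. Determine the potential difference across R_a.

Series total: ΣR = 12.1 + 1.33 = 13.43 Ω.
V = V_CC · R/ΣR = 4.65 × 0.9010 = 4.190 mV.

V ≈ 4.19 mV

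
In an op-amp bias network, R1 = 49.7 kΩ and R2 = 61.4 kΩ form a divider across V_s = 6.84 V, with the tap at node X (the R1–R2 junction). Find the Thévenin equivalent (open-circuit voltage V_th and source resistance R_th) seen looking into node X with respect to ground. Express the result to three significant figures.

V_th is the unloaded tap voltage: V_s · R2/(R1+R2) = 6.84 × 0.5527 = 3.780 V.
Zeroing V_s shorts the top of R1 to ground, so R_th = R1 ‖ R2 = 27.47 kΩ.

V_th ≈ 3.78 V, R_th ≈ 27.5 kΩ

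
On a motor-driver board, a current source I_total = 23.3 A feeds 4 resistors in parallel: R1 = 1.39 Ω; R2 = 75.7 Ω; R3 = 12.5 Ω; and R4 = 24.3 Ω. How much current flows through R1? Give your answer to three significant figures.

Conductances: ΣG = 1/1.39 + 1/75.7 + 1/12.5 + 1/24.3 = 0.8538 (1/Ω).
R1 takes the fraction G_k/ΣG = 0.7194/0.8538 = 0.8426, so I = 23.3 × 0.8426 = 19.63 A.

I ≈ 19.6 A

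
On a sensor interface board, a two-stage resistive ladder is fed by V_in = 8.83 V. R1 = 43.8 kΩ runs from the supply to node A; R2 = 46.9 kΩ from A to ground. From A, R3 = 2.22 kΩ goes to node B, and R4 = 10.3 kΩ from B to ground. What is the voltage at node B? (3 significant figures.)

V_B ≈ 1.34 V

The second stage (R3 + R4 = 12.52 kΩ) loads node A in parallel with R2.
R2 ‖ (R3+R4) = 9.882 kΩ.
So V_A = 8.83 × 0.1841 = 1.625 V.
V_B = V_A × 0.8227 = 1.337 V.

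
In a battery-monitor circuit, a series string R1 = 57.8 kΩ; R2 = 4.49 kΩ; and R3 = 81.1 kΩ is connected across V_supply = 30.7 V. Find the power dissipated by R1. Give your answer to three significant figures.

P ≈ 2.65 mW

Series current I = V_supply/ΣR = 30.7/143.4 = 0.2141 mA.
V(R1) = I·R = 12.38 V; P = V·I = 12.38 × 0.2141 = 2.650 mW.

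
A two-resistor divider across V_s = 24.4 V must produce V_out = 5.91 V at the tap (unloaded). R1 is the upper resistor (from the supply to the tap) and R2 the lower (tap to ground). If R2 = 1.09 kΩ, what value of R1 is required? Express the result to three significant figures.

R1 ≈ 3.41 kΩ

V_out/V_s = R2/(R1+R2) = 0.2422.
Rearranging, R1 = R2·(1−k)/k = 1.09 × 3.129 = 3.410 kΩ.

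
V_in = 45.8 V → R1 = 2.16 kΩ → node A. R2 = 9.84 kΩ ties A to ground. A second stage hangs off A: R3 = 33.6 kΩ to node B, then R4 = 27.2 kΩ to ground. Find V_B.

V_B ≈ 16.3 V

The second stage (R3 + R4 = 60.80 kΩ) loads node A in parallel with R2.
R2 ‖ (R3+R4) = 8.469 kΩ.
First divider: V_A = V_in · 8.469/(2.16 + 8.469) = 36.49 V.
Stage 2 is unloaded, so V_B = V_A · R4/(R3+R4) = 36.49 × 27.2/60.80 = 16.33 V.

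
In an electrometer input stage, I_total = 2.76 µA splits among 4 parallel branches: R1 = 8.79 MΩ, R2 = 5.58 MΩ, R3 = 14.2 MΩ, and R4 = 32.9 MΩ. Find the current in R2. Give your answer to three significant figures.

ΣG = 1/8.79 + 1/5.58 + 1/14.2 + 1/32.9 = 0.3938.
By the current-divider rule, I = I_total · G_k/ΣG = 2.76 × 0.4551 = 1.256 µA.

I ≈ 1.26 µA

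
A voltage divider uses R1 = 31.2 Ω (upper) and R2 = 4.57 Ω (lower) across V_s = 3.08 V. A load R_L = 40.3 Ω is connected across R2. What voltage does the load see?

First combine the lower leg with the load: R2 ‖ R_L = 4.105 Ω.
Voltage divider with the loaded lower leg: V_out = 3.08 × 4.105/(31.2 + 4.105) = 3.08 × 0.1163 = 0.3581 V.

V_out ≈ 0.358 V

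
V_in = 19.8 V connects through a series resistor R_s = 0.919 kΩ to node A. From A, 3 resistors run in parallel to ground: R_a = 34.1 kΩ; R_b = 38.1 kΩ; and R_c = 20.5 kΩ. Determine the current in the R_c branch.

I ≈ 0.881 mA

Combine the parallel branches: R_p = (1/34.1 + 1/38.1 + 1/20.5)⁻¹ = 9.583 kΩ.
V_A = 19.8 × 9.583/10.50 = 18.07 V.
I(R_c) = V_A / R_c = 18.07/20.5 = 0.8813 mA.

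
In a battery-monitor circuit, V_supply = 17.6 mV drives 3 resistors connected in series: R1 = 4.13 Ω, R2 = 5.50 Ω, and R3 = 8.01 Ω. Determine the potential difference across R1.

Total series resistance ΣR = 4.13 + 5.50 + 8.01 = 17.64 Ω.
V = V_supply · R/ΣR = 17.6 × 0.2341 = 4.121 mV.

V ≈ 4.12 mV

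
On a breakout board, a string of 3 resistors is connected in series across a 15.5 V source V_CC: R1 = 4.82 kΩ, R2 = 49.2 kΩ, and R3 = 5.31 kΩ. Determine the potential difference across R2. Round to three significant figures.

V ≈ 12.9 V

ΣR = 4.82 + 49.2 + 5.31 = 59.33 kΩ.
V = V_CC · R/ΣR = 15.5 × 0.8293 = 12.85 V.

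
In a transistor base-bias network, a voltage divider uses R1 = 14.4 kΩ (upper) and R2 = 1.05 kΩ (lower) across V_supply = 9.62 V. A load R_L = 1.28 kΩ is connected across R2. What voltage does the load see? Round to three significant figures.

V_out ≈ 0.371 V

First combine the lower leg with the load: R2 ‖ R_L = 0.5768 kΩ.
Then V_out = V_supply · R2'/(R1 + R2') = 9.62 × 0.5768/14.98 = 0.3705 V.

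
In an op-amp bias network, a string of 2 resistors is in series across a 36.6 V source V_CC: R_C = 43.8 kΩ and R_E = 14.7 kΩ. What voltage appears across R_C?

V ≈ 27.4 V

Total series resistance ΣR = 43.8 + 14.7 = 58.50 kΩ.
V = V_CC · R/ΣR = 36.6 × 0.7487 = 27.40 V.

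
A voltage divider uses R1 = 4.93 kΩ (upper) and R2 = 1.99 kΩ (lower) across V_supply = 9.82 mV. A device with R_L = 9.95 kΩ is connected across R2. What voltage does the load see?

V_out ≈ 2.47 mV

R2 ‖ R_L = (1.99 × 9.95)/(1.99 + 9.95) = 1.658 kΩ.
Now apply the divider: V_out = 9.82 × 0.2517 = 2.472 mV.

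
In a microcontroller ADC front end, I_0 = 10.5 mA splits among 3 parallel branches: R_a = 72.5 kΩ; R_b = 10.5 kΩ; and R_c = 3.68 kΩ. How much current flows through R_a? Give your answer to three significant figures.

Conductances: ΣG = 1/72.5 + 1/10.5 + 1/3.68 = 0.3808 (1/kΩ).
By the current-divider rule, I = I_0 · G_k/ΣG = 10.5 × 0.03622 = 0.3804 mA.

I ≈ 0.380 mA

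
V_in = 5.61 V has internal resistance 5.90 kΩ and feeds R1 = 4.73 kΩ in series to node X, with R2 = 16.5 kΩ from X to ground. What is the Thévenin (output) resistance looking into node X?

R_th ≈ 6.46 kΩ

R1' = 5.90 + 4.73 = 10.63 kΩ (source resistance + R1).
With V_in suppressed (replaced by a short), R_th = R1' ‖ R2 = (10.63 × 16.5)/(10.63 + 16.5) = 6.465 kΩ.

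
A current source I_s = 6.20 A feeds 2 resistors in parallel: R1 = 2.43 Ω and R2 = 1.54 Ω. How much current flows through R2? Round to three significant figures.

I ≈ 3.79 A

With just two branches, the current splits inversely with resistance.
So I = 6.20 × 2.43/3.970 = 3.795 A.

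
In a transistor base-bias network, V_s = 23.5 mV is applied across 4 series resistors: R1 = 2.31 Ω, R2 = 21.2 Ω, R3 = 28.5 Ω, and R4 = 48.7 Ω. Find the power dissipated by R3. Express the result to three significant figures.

P ≈ 1.55 µW

The common current is I = 23.5/100.7 = 0.2333 mA.
P = I²R = 0.05445 × 28.5 = 1.552 µW.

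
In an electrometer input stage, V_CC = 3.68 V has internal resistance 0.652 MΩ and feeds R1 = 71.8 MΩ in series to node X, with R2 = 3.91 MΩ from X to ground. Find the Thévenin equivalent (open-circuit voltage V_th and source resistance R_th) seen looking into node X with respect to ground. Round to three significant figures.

V_th ≈ 0.188 V, R_th ≈ 3.71 MΩ

R1' = 0.652 + 71.8 = 72.45 MΩ (source resistance + R1).
Open-circuit (no load on X): V_th = V_CC · R2/(R1' + R2) = 3.68 × 3.91/(72.45 + 3.91) = 0.1884 V.
With V_CC suppressed (replaced by a short), R_th = R1' ‖ R2 = (72.45 × 3.91)/(72.45 + 3.91) = 3.710 MΩ.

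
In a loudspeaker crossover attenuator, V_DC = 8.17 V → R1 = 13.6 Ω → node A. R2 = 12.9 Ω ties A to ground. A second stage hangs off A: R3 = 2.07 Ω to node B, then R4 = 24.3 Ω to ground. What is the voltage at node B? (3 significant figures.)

The second stage (R3 + R4 = 26.37 Ω) loads node A in parallel with R2.
Effective lower resistance at A: R2 ‖ 26.37 = 8.662 Ω.
So V_A = 8.17 × 0.3891 = 3.179 V.
Then the unloaded second divider: V_B = V_A × R4/(R3+R4) = 3.179 × 0.9215 = 2.929 V.

V_B ≈ 2.93 V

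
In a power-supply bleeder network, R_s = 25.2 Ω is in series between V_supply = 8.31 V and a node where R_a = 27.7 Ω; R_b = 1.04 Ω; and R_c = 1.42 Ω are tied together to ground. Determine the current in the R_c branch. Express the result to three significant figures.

I ≈ 0.133 A

Parallel bank: R_p = 1/(1/27.7 + 1/1.04 + 1/1.42) = 0.5876 Ω.
Node voltage V_A = V_supply · R_p/(R_s + R_p) = 8.31 × 0.02279 = 0.1893 V.
Branch current I = V_A/R_c = 0.1893/1.42 = 0.1333 A.
(Equivalently: I_total = 0.3222 A, then current-divider fraction G_k/ΣG = 0.4138.)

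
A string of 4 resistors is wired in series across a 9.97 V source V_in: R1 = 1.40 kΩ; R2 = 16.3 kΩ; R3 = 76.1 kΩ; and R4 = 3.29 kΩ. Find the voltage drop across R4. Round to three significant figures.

Series total: ΣR = 1.40 + 16.3 + 76.1 + 3.29 = 97.09 kΩ.
V = V_in · R/ΣR = 9.97 × 0.03389 = 0.3378 V.

V ≈ 0.338 V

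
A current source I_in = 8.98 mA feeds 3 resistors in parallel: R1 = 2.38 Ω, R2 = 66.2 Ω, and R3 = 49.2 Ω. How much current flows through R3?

I ≈ 0.401 mA

Conductances: ΣG = 1/2.38 + 1/66.2 + 1/49.2 = 0.4556 (1/Ω).
Current divider: I(R3) = I_in · G_k/ΣG = 8.98 × (0.02033/0.4556) = 8.98 × 0.04461 = 0.4006 mA.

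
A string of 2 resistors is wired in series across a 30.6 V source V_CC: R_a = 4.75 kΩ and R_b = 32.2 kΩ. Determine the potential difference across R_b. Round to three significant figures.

Total series resistance ΣR = 4.75 + 32.2 = 36.95 kΩ.
Voltage divider: V = V_CC · (32.20 / 36.95) = 30.6 × 0.8714 = 26.67 V.

V ≈ 26.7 V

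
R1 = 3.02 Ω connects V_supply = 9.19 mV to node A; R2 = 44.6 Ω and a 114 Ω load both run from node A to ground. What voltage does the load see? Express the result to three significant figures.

V_out ≈ 8.40 mV

The load sits in parallel with R2, giving an effective lower resistance R2' = R2·R_L/(R2+R_L) = 32.06 Ω.
Then V_out = V_supply · R2'/(R1 + R2') = 9.19 × 32.06/35.08 = 8.399 mV.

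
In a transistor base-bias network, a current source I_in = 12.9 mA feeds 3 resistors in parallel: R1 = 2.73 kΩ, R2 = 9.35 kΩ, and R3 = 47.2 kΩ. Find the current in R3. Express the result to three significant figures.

I ≈ 0.553 mA

Conductances: ΣG = 1/2.73 + 1/9.35 + 1/47.2 = 0.4944 (1/kΩ).
By the current-divider rule, I = I_in · G_k/ΣG = 12.9 × 0.04285 = 0.5528 mA.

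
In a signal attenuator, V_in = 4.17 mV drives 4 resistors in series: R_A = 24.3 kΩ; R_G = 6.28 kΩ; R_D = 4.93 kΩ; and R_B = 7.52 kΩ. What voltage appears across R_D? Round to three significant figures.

V ≈ 0.478 mV

ΣR = 24.3 + 6.28 + 4.93 + 7.52 = 43.03 kΩ.
By the voltage-divider rule, V = 4.17 × 4.930/43.03 = 0.4778 mV.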